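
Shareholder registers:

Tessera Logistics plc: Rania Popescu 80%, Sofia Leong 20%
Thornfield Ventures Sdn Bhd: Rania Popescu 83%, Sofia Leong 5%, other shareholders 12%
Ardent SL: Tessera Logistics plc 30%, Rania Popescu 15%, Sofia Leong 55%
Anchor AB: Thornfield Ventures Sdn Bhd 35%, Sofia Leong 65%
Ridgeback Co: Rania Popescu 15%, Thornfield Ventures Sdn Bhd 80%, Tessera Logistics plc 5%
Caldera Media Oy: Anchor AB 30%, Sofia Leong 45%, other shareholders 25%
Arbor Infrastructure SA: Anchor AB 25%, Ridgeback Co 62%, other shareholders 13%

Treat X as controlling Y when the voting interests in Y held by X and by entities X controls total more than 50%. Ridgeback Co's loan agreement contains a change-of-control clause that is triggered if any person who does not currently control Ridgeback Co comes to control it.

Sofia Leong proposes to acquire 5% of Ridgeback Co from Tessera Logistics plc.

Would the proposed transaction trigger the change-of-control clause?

No

The purchase adds only to Sofia's holdings (Tessera's stake shrinks), so Sofia is the only person who could newly come to control Ridgeback.
Sofia holds 55% of Ardent, so Sofia controls Ardent.
Sofia holds 65% of Anchor, so Sofia controls Anchor.
Anchor and Sofia together hold 30% + 45% = 75% of Caldera, so Sofia controls Caldera.
Neither Sofia nor any entity Sofia controls holds any voting interest in Ridgeback.
So before the transaction, Sofia does not control Ridgeback.
After the purchase, Sofia holds 5% of Ridgeback directly, and Tessera's stake falls to 0%.
After the transaction, Sofia's side holds 5% of Ridgeback, not > 50%, so Sofia still does not control Ridgeback.
No new person acquires control, so the clause is not triggered.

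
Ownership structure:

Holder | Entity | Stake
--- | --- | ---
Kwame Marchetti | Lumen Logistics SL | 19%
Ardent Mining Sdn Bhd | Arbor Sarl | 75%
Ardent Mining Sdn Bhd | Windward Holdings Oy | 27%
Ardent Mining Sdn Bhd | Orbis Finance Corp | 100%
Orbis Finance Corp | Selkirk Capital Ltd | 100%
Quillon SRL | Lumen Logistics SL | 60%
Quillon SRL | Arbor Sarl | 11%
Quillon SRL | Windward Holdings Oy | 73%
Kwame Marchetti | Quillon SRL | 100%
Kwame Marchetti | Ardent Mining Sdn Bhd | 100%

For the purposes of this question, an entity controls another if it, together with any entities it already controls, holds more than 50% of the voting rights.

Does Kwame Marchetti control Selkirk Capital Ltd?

Yes

Kwame holds 100% of Ardent, so Kwame controls Ardent.
Ardent holds 100% of Orbis, so Kwame controls Orbis.
Orbis holds 100% of Selkirk, so Kwame controls Selkirk.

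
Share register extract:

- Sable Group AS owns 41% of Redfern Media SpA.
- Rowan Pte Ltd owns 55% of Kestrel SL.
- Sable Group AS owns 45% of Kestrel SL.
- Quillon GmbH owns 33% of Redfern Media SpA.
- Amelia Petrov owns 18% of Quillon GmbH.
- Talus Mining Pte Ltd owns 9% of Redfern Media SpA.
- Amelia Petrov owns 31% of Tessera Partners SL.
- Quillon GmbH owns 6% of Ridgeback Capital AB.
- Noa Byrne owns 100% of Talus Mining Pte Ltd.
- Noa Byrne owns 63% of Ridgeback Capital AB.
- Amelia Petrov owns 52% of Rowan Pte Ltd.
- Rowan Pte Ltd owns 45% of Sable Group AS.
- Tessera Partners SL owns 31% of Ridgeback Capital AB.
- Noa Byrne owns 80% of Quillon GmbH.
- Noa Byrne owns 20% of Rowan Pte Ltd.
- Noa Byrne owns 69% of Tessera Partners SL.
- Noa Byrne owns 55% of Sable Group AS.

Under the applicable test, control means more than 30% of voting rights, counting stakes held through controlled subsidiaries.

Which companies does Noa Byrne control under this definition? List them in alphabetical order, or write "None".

Kestrel SL, Quillon GmbH, Redfern Media SpA, Ridgeback Capital AB, Sable Group AS, Talus Mining Pte Ltd, Tessera Partners SL

Noa holds 80% of Quillon, so Noa controls Quillon.
Noa holds 69% of Tessera, so Noa controls Tessera.
Quillon and Noa and Tessera together hold 6% + 63% + 31% = 100% of Ridgeback, so Noa controls Ridgeback.
Noa holds 100% of Talus, so Noa controls Talus.
Noa holds 55% of Sable, so Noa controls Sable.
Talus and Quillon and Sable together hold 9% + 33% + 41% = 83% of Redfern, so Noa controls Redfern.
Sable holds 45% of Kestrel, so Noa controls Kestrel.
No other company's threshold is met.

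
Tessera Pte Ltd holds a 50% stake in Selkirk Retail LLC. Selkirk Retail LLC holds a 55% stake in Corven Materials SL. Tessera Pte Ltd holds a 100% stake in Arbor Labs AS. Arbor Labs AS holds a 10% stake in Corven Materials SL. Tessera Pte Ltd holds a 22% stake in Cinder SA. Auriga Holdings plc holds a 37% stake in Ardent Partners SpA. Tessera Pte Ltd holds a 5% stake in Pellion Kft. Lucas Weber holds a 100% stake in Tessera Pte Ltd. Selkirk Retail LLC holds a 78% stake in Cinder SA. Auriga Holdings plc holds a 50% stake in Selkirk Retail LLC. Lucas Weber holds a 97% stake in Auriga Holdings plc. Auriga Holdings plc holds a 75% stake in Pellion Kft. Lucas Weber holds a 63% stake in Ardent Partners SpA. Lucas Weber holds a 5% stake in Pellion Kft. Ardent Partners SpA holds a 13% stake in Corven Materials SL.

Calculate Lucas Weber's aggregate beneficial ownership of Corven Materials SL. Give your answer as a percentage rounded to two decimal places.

77.03%

Lucas reaches Corven along 5 paths.
Via Tessera → Selkirk: 100% × 50% × 55% = 27.5%.
Via Auriga → Selkirk: 97% × 50% × 55% = 26.675%.
Via Tessera → Arbor: 100% × 100% × 10% = 10%.
Via Ardent: 63% × 13% = 8.19%.
Via Auriga → Ardent: 97% × 37% × 13% = 4.6657%.
Total: 27.5% + 26.675% + 10% + 8.19% + 4.6657% = 77.0307%.
Rounded: 77.03%.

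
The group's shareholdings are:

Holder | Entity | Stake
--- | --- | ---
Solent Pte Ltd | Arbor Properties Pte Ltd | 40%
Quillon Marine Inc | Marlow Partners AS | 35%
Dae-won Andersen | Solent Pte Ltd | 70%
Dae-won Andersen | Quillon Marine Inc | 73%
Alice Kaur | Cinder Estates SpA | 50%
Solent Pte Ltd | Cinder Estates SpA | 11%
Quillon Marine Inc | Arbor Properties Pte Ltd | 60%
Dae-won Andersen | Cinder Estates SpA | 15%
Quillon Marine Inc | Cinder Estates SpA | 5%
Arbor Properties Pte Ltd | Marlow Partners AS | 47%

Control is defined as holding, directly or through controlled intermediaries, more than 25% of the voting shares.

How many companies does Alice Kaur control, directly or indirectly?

1

Alice holds 50% of Cinder, so Alice controls Cinder.
No other company's threshold is met.
Alice controls 1 company.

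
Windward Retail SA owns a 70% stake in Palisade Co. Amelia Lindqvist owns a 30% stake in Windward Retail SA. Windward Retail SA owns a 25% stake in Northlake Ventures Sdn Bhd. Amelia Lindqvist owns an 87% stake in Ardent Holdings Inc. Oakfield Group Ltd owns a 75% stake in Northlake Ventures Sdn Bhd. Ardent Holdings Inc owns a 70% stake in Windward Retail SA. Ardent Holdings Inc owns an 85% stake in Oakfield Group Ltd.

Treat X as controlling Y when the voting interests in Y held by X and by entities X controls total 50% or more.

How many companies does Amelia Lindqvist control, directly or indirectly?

5

Amelia holds 87% of Ardent, so Amelia controls Ardent.
Ardent and Amelia together hold 70% + 30% = 100% of Windward, so Amelia controls Windward.
Ardent holds 85% of Oakfield, so Amelia controls Oakfield.
Windward holds 70% of Palisade, so Amelia controls Palisade.
Windward and Oakfield together hold 25% + 75% = 100% of Northlake, so Amelia controls Northlake.
Amelia controls 5 companies.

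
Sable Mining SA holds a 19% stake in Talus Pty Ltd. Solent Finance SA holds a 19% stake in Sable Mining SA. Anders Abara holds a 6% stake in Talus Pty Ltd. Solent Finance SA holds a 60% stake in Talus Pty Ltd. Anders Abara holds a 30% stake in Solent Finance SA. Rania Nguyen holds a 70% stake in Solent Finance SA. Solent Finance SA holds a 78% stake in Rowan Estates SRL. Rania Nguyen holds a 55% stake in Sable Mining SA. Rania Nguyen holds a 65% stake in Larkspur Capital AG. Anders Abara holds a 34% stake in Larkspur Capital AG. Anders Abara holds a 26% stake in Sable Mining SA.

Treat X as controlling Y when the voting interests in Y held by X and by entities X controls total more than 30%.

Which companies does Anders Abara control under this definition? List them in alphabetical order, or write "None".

Larkspur Capital AG

Anders holds 34% of Larkspur, so Anders controls Larkspur.
No other company's threshold is met.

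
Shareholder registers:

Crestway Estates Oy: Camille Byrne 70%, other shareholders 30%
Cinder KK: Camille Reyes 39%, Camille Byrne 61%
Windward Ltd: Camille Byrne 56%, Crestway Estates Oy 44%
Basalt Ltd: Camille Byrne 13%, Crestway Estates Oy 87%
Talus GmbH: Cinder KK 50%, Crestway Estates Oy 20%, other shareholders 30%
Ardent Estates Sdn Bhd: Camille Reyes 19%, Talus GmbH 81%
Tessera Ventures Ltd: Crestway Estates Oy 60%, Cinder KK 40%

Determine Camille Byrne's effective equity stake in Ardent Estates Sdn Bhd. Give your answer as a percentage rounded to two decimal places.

Camille Byrne reaches Ardent along 2 paths.
Via Cinder → Talus: 61% × 50% × 81% = 24.705%.
Via Crestway → Talus: 70% × 20% × 81% = 11.34%.
Total: 24.705% + 11.34% = 36.045%.
Rounded: 36.05%.

36.05%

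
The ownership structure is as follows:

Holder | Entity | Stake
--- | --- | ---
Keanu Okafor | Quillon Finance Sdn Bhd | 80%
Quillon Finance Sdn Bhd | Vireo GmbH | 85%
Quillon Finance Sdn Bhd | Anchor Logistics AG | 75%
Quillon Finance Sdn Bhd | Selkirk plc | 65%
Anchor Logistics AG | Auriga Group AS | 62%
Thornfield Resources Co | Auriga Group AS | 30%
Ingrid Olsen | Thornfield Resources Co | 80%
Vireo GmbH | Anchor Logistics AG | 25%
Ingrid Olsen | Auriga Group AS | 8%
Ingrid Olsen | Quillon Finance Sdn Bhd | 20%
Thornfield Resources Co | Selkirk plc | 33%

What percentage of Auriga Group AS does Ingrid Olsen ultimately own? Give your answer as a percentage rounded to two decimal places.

43.94%

Ingrid reaches Auriga along 4 paths.
Via Thornfield: 80% × 30% = 24%.
Direct stake: 8% = 8%.
Via Quillon → Vireo → Anchor: 20% × 85% × 25% × 62% = 2.635%.
Via Quillon → Anchor: 20% × 75% × 62% = 9.3%.
Total: 24% + 8% + 2.635% + 9.3% = 43.935%.
Rounded: 43.94%.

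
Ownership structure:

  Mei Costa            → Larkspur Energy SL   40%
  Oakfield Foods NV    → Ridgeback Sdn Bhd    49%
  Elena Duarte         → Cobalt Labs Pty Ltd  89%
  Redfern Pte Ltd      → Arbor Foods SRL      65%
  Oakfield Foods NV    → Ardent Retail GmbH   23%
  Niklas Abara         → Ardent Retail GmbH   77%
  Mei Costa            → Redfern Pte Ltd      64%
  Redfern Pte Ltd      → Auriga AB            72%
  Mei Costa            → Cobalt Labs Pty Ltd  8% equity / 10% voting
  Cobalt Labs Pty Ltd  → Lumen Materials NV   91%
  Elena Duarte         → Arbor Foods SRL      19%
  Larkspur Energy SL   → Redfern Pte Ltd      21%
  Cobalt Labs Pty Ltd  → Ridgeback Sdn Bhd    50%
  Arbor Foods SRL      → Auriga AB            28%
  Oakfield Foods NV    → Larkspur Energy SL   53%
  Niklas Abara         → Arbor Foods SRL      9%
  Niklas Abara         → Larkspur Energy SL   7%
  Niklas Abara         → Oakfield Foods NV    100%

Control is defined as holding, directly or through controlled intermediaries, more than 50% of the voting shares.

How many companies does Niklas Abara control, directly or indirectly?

Niklas holds 100% of Oakfield, so Niklas controls Oakfield.
Niklas and Oakfield together hold 7% + 53% = 60% of Larkspur, so Niklas controls Larkspur.
Niklas and Oakfield together hold 77% + 23% = 100% of Ardent, so Niklas controls Ardent.
No other company's threshold is met.
Niklas controls 3 companies.

3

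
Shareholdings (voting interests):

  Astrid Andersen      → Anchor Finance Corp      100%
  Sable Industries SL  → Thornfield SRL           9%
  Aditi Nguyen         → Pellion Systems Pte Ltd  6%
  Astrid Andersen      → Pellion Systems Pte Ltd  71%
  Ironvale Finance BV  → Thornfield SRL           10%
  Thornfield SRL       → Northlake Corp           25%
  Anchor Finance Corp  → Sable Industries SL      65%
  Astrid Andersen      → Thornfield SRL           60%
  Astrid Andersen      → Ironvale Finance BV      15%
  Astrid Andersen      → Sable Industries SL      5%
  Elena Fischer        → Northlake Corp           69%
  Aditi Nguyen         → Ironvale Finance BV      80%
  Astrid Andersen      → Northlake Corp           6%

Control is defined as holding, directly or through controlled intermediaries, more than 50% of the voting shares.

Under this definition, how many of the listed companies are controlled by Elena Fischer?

Elena holds 69% of Northlake, so Elena controls Northlake.
No other company's threshold is met.
Elena controls 1 company.

1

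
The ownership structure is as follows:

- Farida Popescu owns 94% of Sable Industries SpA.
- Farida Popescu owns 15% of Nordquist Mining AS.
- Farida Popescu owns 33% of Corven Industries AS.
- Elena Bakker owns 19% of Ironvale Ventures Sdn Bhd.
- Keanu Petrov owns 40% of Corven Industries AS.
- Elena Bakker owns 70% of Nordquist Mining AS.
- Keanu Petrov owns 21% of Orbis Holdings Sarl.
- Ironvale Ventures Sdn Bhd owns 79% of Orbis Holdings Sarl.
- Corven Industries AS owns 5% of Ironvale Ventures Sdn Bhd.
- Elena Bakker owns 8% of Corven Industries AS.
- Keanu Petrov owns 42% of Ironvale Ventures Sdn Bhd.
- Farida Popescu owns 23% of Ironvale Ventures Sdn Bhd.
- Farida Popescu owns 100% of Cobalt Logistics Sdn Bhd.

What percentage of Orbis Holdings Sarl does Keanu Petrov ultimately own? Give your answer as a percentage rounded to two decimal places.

Keanu reaches Orbis along 3 paths.
Direct stake: 21% = 21%.
Via Ironvale: 42% × 79% = 33.18%.
Via Corven → Ironvale: 40% × 5% × 79% = 1.58%.
Total: 21% + 33.18% + 1.58% = 55.76%.

55.76%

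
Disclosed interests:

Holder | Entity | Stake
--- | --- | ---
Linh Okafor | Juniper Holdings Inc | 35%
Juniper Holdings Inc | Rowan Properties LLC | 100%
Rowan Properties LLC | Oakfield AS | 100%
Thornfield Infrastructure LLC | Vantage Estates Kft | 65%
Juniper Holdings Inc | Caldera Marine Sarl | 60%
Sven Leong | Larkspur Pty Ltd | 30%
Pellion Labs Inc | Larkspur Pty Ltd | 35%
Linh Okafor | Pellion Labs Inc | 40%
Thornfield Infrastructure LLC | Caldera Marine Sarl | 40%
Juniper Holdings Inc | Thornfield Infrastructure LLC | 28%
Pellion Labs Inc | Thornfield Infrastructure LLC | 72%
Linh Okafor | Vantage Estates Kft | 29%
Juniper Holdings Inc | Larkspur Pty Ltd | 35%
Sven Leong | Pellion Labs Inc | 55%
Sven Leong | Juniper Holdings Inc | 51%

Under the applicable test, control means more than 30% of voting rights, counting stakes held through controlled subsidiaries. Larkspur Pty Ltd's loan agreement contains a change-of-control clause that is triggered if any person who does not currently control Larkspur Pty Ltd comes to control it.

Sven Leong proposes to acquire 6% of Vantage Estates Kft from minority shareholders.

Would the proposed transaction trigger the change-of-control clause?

The purchase changes only Sven's holdings, so Sven is the only person who could newly come to control Larkspur.
Sven holds 55% of Pellion, so Sven controls Pellion.
Sven holds 51% of Juniper, so Sven controls Juniper.
Juniper and Sven and Pellion together hold 35% + 30% + 35% = 100% of Larkspur, so Sven controls Larkspur.
So Sven already controls Larkspur before the transaction.
After the purchase, Sven holds 6% of Vantage directly.
Sven controlled Larkspur already, so this is not a new person acquiring control; every other person's position is unchanged or reduced.
No new person acquires control, so the clause is not triggered.

No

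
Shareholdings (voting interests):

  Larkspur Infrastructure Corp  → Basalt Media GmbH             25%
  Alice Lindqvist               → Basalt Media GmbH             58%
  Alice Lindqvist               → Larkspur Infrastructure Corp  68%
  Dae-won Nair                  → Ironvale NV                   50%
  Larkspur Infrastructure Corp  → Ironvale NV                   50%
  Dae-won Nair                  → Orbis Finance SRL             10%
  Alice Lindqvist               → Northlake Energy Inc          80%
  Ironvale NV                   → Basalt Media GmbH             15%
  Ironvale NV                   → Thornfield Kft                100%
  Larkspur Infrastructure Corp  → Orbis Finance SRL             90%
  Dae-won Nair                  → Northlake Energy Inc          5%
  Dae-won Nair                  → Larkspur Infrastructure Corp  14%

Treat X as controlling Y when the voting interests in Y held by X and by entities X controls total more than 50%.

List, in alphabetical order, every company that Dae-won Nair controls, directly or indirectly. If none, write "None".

None

Dae-won's largest direct stake is 50% in Ironvale, which does not meet the threshold.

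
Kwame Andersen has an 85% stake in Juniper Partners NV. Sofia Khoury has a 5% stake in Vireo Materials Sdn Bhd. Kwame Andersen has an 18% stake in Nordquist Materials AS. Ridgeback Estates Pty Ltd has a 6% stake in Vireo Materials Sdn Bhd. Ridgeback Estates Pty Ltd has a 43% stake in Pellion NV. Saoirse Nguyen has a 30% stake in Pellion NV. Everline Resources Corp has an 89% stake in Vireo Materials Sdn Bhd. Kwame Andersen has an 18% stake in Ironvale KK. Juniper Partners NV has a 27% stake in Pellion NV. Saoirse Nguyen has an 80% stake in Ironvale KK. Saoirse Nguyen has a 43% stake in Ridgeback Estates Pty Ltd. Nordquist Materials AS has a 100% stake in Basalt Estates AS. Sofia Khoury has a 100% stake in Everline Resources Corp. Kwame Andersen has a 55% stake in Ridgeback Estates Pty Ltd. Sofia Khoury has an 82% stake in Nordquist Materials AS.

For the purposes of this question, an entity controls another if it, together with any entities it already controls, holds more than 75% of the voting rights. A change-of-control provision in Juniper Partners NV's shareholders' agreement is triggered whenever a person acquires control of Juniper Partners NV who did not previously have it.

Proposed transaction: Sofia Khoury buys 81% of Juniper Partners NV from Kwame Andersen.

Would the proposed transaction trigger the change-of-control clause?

Yes

The purchase adds only to Sofia's holdings (Kwame's stake shrinks), so Sofia is the only person who could newly come to control Juniper.
Sofia holds 100% of Everline, so Sofia controls Everline.
Sofia holds 82% of Nordquist, so Sofia controls Nordquist.
Sofia and Everline together hold 5% + 89% = 94% of Vireo, so Sofia controls Vireo.
Nordquist holds 100% of Basalt, so Sofia controls Basalt.
Neither Sofia nor any entity Sofia controls holds any voting interest in Juniper.
So before the transaction, Sofia does not control Juniper.
After the purchase, Sofia holds 81% of Juniper directly, and Kwame's stake falls to 4%.
Sofia holds 81% of Juniper, so Sofia controls Juniper.
Sofia did not control Juniper before and does after, so the clause is triggered.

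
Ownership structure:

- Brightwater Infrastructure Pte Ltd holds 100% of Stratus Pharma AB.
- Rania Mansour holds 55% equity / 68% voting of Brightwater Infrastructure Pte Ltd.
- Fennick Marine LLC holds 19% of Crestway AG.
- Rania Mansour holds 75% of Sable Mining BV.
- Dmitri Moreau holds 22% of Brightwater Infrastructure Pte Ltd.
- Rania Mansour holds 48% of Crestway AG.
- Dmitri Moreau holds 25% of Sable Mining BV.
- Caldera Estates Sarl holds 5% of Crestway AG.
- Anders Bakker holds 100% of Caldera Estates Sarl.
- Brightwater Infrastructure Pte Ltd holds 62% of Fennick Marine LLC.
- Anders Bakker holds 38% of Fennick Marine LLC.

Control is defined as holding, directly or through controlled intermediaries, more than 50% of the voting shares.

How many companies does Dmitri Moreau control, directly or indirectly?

0

Dmitri's largest direct stake is 25% in Sable, which does not meet the threshold.
Dmitri controls 0 companies.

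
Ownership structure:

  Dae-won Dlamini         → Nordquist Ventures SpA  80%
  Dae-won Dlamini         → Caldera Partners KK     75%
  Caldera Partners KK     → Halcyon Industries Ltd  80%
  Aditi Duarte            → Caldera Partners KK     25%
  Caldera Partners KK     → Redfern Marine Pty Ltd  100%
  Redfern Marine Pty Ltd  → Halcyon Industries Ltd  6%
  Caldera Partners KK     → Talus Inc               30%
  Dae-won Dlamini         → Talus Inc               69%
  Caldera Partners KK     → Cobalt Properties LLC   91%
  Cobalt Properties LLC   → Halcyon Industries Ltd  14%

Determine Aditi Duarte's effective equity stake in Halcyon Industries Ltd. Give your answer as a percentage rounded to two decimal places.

24.69%

Aditi reaches Halcyon along 3 paths.
Via Caldera: 25% × 80% = 20%.
Via Caldera → Cobalt: 25% × 91% × 14% = 3.185%.
Via Caldera → Redfern: 25% × 100% × 6% = 1.5%.
Total: 20% + 3.185% + 1.5% = 24.685%.
Rounded: 24.69%.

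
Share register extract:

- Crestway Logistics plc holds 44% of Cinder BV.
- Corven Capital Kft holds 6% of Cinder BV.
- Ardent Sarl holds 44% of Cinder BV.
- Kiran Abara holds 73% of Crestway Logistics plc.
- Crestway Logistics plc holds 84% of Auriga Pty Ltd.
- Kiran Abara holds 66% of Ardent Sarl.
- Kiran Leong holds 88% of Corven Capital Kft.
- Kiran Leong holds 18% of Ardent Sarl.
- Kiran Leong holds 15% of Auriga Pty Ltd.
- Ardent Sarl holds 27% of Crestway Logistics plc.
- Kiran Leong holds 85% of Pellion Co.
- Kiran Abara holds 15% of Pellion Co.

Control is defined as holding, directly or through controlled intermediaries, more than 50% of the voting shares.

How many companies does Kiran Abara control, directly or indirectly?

Kiran Abara holds 66% of Ardent, so Kiran Abara controls Ardent.
Kiran Abara and Ardent together hold 73% + 27% = 100% of Crestway, so Kiran Abara controls Crestway.
Crestway holds 84% of Auriga, so Kiran Abara controls Auriga.
Crestway and Ardent together hold 44% + 44% = 88% of Cinder, so Kiran Abara controls Cinder.
No other company's threshold is met.
Kiran Abara controls 4 companies.

4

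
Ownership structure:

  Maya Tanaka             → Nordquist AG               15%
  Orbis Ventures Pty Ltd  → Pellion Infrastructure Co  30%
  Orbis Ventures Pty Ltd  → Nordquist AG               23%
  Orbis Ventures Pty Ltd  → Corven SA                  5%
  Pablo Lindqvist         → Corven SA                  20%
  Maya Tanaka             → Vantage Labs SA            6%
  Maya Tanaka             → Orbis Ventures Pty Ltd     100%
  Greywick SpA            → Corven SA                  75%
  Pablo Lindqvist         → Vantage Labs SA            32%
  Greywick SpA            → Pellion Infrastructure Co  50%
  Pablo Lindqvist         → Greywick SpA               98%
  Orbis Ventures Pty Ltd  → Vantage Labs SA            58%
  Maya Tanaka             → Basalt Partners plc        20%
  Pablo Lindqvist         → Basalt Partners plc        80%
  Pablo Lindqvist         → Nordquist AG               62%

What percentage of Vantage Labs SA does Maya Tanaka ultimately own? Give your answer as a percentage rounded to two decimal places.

Maya reaches Vantage along 2 paths.
Via Orbis: 100% × 58% = 58%.
Direct stake: 6% = 6%.
Total: 58% + 6% = 64%.
Rounded: 64.00%.

64.00%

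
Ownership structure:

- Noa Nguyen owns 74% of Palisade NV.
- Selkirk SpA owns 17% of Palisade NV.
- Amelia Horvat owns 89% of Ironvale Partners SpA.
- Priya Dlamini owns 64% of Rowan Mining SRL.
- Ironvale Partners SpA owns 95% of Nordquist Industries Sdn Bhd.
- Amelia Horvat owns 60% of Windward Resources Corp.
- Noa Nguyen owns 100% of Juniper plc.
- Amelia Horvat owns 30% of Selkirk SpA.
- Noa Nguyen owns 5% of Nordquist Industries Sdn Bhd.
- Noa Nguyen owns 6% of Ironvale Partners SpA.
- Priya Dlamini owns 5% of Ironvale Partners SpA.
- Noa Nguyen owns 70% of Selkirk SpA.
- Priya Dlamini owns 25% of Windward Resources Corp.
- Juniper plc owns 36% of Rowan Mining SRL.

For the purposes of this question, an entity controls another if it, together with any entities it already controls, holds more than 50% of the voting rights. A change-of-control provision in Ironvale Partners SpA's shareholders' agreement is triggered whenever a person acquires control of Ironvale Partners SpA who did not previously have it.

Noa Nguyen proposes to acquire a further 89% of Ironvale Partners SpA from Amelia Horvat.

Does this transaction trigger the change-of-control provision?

Yes

The purchase adds only to Noa's holdings (Amelia's stake shrinks), so Noa is the only person who could newly come to control Ironvale.
Noa holds 70% of Selkirk, so Noa controls Selkirk.
Noa holds 100% of Juniper, so Noa controls Juniper.
Noa and Selkirk together hold 74% + 17% = 91% of Palisade, so Noa controls Palisade.
In Ironvale, Noa's side holds only 6%, not > 50%.
So before the transaction, Noa does not control Ironvale.
After the purchase, Noa's direct stake in Ironvale rises to 6% + 89% = 95%, and Amelia's stake falls to 0%.
Noa holds 95% of Ironvale, so Noa controls Ironvale.
Noa did not control Ironvale before and does after, so the clause is triggered.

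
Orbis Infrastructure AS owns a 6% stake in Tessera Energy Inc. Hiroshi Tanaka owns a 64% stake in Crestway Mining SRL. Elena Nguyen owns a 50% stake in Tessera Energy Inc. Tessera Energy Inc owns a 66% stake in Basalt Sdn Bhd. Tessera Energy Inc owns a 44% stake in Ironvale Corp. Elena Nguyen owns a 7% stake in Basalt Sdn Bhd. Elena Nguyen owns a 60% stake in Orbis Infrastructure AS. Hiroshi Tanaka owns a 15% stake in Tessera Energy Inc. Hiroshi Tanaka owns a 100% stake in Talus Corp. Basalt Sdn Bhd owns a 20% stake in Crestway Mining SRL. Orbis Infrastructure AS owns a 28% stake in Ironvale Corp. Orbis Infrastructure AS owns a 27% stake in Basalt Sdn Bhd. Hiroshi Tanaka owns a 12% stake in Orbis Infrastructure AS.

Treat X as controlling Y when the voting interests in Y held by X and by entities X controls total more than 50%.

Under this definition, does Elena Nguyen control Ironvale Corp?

Yes

Elena holds 60% of Orbis, so Elena controls Orbis.
Elena and Orbis together hold 50% + 6% = 56% of Tessera, so Elena controls Tessera.
Tessera and Orbis together hold 44% + 28% = 72% of Ironvale, so Elena controls Ironvale.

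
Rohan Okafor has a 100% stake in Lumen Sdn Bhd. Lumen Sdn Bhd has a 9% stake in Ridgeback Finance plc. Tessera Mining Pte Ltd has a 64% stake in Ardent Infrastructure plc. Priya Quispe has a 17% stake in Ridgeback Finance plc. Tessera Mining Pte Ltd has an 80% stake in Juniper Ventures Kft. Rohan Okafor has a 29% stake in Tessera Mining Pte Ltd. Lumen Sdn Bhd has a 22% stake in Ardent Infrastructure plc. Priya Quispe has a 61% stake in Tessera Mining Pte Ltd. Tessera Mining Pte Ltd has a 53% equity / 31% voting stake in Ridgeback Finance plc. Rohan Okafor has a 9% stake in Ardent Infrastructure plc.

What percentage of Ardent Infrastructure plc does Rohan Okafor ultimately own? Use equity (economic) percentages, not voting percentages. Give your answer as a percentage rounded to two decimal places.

Rohan reaches Ardent along 3 paths.
Via Lumen: 100% × 22% = 22%.
Via Tessera: 29% × 64% = 18.56%.
Direct stake: 9% = 9%.
Total: 22% + 18.56% + 9% = 49.56%.

49.56%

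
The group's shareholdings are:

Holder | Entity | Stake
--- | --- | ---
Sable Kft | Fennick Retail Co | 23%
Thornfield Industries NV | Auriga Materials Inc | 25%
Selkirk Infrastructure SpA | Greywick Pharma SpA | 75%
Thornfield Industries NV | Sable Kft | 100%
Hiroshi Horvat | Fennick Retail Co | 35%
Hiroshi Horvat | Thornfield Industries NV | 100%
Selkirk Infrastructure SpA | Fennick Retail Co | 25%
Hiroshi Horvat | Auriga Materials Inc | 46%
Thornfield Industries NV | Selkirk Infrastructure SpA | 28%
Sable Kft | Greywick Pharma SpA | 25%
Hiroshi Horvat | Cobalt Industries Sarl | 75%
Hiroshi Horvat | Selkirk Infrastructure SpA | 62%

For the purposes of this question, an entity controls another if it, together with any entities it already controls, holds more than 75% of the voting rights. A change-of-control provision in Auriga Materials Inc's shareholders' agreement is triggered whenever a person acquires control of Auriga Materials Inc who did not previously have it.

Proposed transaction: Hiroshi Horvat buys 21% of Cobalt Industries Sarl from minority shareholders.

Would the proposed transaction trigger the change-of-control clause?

The purchase changes only Hiroshi's holdings, so Hiroshi is the only person who could newly come to control Auriga.
Hiroshi holds 100% of Thornfield, so Hiroshi controls Thornfield.
Thornfield and Hiroshi together hold 28% + 62% = 90% of Selkirk, so Hiroshi controls Selkirk.
Thornfield holds 100% of Sable, so Hiroshi controls Sable.
Sable and Selkirk together hold 25% + 75% = 100% of Greywick, so Hiroshi controls Greywick.
Hiroshi and Sable and Selkirk together hold 35% + 23% + 25% = 83% of Fennick, so Hiroshi controls Fennick.
In Auriga, Hiroshi's side holds only 46% + 25% = 71%, not > 75%.
So before the transaction, Hiroshi does not control Auriga.
After the purchase, Hiroshi's direct stake in Cobalt rises to 75% + 21% = 96%.
Hiroshi holds 96% of Cobalt, so Hiroshi controls Cobalt.
After the transaction, Hiroshi's side holds 46% + 25% = 71% of Auriga, not > 75%, so Hiroshi still does not control Auriga.
No new person acquires control, so the clause is not triggered.

No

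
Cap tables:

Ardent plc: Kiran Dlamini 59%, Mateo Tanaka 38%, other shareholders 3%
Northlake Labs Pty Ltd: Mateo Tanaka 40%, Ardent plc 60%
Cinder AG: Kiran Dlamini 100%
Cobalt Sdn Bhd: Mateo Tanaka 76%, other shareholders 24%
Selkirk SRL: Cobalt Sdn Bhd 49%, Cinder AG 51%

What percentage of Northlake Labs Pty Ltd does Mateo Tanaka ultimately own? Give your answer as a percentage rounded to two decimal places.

62.80%

Mateo reaches Northlake along 2 paths.
Direct stake: 40% = 40%.
Via Ardent: 38% × 60% = 22.8%.
Total: 40% + 22.8% = 62.8%.
Rounded: 62.80%.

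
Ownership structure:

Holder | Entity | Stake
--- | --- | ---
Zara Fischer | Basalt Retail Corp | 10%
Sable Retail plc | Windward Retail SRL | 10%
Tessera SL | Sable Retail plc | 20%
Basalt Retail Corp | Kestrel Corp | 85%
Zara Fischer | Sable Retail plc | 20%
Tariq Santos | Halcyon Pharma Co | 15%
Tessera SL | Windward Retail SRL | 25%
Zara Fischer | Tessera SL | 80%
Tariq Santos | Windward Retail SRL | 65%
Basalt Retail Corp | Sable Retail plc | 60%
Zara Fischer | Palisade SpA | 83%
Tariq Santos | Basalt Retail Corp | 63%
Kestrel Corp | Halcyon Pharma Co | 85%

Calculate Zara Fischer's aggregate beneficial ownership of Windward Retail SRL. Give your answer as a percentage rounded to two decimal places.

24.20%

Zara reaches Windward along 4 paths.
Via Tessera: 80% × 25% = 20%.
Via Tessera → Sable: 80% × 20% × 10% = 1.6%.
Via Basalt → Sable: 10% × 60% × 10% = 0.6%.
Via Sable: 20% × 10% = 2%.
Total: 20% + 1.6% + 0.6% + 2% = 24.2%.
Rounded: 24.20%.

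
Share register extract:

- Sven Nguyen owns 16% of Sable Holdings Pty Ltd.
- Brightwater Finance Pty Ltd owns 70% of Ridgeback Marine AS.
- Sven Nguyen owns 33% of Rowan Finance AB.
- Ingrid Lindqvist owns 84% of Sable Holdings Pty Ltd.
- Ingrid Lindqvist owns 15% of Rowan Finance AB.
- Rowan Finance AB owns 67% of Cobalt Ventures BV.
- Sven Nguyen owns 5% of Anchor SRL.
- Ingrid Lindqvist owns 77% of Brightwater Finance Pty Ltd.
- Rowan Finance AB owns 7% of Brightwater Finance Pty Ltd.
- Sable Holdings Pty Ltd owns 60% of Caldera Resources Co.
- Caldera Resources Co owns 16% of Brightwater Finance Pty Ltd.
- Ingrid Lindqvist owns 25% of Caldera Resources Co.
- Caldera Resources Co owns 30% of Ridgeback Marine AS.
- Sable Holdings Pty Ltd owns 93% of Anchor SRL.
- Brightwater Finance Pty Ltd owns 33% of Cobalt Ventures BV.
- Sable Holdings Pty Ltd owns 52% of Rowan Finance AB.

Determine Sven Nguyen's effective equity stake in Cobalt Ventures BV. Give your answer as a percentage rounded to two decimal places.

29.15%

Sven reaches Cobalt along 5 paths.
Via Rowan: 33% × 67% = 22.11%.
Via Sable → Rowan: 16% × 52% × 67% = 5.5744%.
Via Sable → Caldera → Brightwater: 16% × 60% × 16% × 33% = 0.50688%.
Via Rowan → Brightwater: 33% × 7% × 33% = 0.7623%.
Via Sable → Rowan → Brightwater: 16% × 52% × 7% × 33% = 0.192192%.
Total: 22.11% + 5.5744% + 0.50688% + 0.7623% + 0.192192% = 29.145772%.
Rounded: 29.15%.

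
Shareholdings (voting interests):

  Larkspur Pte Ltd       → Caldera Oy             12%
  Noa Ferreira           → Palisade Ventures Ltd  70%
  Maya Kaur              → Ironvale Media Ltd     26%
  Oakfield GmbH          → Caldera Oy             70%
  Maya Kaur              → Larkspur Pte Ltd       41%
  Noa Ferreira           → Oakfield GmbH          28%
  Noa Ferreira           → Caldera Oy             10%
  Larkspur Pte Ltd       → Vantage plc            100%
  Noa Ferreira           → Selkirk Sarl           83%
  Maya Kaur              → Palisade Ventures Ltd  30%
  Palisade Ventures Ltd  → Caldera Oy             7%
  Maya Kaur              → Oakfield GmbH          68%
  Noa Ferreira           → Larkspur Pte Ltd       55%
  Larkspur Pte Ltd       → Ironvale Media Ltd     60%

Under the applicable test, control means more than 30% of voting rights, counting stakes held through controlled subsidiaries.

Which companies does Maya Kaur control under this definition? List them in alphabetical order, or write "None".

Maya holds 41% of Larkspur, so Maya controls Larkspur.
Maya holds 68% of Oakfield, so Maya controls Oakfield.
Maya and Larkspur together hold 26% + 60% = 86% of Ironvale, so Maya controls Ironvale.
Larkspur holds 100% of Vantage, so Maya controls Vantage.
Larkspur and Oakfield together hold 12% + 70% = 82% of Caldera, so Maya controls Caldera.
No other company's threshold is met.

Caldera Oy, Ironvale Media Ltd, Larkspur Pte Ltd, Oakfield GmbH, Vantage plc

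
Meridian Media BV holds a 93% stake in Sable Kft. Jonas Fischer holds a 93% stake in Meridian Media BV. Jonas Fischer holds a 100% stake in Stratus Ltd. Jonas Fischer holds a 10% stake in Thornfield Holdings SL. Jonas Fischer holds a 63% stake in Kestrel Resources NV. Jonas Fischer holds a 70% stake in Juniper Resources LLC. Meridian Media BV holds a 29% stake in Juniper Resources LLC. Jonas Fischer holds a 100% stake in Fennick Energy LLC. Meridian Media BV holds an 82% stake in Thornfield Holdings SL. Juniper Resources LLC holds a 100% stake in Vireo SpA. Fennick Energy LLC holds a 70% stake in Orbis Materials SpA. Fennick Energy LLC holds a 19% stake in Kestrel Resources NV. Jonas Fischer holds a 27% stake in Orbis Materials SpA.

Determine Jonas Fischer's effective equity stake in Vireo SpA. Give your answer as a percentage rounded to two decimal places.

96.97%

Jonas reaches Vireo along 2 paths.
Via Juniper: 70% × 100% = 70%.
Via Meridian → Juniper: 93% × 29% × 100% = 26.97%.
Total: 70% + 26.97% = 96.97%.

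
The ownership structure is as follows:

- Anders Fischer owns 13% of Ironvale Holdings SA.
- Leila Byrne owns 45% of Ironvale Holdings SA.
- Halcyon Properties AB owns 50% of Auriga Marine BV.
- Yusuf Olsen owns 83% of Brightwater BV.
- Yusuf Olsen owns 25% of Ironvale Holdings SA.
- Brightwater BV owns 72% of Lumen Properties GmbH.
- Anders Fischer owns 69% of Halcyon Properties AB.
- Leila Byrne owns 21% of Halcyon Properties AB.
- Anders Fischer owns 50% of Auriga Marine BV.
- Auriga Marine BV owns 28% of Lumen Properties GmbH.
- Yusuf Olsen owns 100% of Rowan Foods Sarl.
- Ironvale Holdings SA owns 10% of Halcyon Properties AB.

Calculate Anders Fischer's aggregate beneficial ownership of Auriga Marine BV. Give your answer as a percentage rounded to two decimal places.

85.15%

Anders reaches Auriga along 3 paths.
Direct stake: 50% = 50%.
Via Ironvale → Halcyon: 13% × 10% × 50% = 0.65%.
Via Halcyon: 69% × 50% = 34.5%.
Total: 50% + 0.65% + 34.5% = 85.15%.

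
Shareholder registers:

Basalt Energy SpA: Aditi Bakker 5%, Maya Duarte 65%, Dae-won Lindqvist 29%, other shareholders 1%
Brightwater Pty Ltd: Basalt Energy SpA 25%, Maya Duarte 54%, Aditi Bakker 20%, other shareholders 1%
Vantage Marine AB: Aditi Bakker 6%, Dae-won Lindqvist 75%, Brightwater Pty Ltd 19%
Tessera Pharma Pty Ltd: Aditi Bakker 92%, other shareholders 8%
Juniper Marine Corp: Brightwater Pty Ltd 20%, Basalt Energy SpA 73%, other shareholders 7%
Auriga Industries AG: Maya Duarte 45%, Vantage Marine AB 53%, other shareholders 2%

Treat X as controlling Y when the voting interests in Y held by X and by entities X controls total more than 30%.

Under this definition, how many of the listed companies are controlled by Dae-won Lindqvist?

2

Dae-won holds 75% of Vantage, so Dae-won controls Vantage.
Vantage holds 53% of Auriga, so Dae-won controls Auriga.
No other company's threshold is met.
Dae-won controls 2 companies.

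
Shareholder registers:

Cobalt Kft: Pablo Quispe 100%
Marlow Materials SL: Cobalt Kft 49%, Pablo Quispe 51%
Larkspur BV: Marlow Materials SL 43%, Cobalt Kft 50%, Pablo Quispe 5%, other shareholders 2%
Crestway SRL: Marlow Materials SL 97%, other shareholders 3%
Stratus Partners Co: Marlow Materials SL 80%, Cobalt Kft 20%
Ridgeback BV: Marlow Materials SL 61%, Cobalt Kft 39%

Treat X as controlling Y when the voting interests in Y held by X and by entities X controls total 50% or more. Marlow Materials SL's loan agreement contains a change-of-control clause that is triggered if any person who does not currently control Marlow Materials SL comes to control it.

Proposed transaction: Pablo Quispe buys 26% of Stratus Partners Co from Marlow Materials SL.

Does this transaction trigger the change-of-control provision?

No

The purchase adds only to Pablo's holdings (Marlow's stake shrinks), so Pablo is the only person who could newly come to control Marlow.
Pablo holds 100% of Cobalt, so Pablo controls Cobalt.
Cobalt and Pablo together hold 49% + 51% = 100% of Marlow, so Pablo controls Marlow.
So Pablo already controls Marlow before the transaction.
After the purchase, Pablo holds 26% of Stratus directly, and Marlow's stake falls to 54%.
Pablo controlled Marlow already, so this is not a new person acquiring control; every other person's position is unchanged or reduced.
No new person acquires control, so the clause is not triggered.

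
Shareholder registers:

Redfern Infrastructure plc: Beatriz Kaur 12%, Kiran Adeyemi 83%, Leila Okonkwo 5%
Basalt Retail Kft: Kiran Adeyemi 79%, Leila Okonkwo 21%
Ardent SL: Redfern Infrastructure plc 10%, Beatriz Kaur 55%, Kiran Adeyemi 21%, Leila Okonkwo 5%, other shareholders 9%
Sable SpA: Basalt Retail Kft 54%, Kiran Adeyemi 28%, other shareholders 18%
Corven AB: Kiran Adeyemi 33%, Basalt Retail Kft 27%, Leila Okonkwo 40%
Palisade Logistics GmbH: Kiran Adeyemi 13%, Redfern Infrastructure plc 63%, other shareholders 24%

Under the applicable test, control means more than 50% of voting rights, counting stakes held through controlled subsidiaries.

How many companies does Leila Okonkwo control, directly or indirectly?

0

Leila's largest direct stake is 40% in Corven, which does not meet the threshold.
Leila controls 0 companies.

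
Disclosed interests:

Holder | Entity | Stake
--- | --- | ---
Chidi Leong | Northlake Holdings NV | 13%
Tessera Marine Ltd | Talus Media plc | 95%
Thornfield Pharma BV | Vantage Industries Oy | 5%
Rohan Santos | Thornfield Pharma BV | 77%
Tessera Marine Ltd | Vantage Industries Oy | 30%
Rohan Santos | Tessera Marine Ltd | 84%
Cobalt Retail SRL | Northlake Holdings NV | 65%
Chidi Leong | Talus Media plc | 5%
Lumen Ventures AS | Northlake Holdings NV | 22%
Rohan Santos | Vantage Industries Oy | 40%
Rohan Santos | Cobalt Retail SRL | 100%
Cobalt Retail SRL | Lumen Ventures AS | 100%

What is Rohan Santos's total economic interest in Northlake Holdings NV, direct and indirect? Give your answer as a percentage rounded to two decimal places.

87.00%

Rohan reaches Northlake along 2 paths.
Via Cobalt: 100% × 65% = 65%.
Via Cobalt → Lumen: 100% × 100% × 22% = 22%.
Total: 65% + 22% = 87%.
Rounded: 87.00%.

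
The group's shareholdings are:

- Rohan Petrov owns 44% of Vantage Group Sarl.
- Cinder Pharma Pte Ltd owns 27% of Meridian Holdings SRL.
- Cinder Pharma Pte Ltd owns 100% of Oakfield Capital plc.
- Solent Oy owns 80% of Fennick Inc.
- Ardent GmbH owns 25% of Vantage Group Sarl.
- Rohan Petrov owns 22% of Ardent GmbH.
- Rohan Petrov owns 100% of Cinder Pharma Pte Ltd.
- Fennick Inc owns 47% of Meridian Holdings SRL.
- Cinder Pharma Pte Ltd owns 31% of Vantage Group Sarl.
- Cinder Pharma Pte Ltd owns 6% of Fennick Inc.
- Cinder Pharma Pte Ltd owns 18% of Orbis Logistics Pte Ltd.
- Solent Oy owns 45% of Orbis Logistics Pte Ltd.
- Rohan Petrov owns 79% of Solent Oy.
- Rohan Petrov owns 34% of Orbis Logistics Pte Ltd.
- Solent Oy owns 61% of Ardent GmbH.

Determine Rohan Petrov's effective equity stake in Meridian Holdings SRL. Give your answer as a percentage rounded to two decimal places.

59.52%

Rohan reaches Meridian along 3 paths.
Via Cinder: 100% × 27% = 27%.
Via Solent → Fennick: 79% × 80% × 47% = 29.704%.
Via Cinder → Fennick: 100% × 6% × 47% = 2.82%.
Total: 27% + 29.704% + 2.82% = 59.524%.
Rounded: 59.52%.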